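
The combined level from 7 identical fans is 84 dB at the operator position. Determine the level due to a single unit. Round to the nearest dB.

For N identical incoherent sources L_total = L₁ + 10·log₁₀ N, so L₁ = 84 − 10·log₁₀(7) = 84 − 8.451.

76 dB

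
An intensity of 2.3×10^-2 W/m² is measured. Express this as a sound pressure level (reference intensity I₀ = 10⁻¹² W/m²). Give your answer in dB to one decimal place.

103.6 dB

I/I₀ = 2.3×10^-2/10⁻¹² = 2.3×10^10, and L = 10·log₁₀(I/I₀).
L = 10·(0.3617 + 10) = 103.62 dB.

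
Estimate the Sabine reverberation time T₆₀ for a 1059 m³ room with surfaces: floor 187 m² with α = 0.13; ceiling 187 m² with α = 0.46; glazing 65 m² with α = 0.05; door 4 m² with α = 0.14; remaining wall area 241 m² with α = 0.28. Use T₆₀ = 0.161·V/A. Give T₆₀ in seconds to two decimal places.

0.94 s

Total absorption A = 187·0.13 + 187·0.46 + 65·0.05 + 4·0.14 + 241·0.28 = 181.62 m² sabins.
T₆₀ = 0.161 × 1059 / 181.62 = 0.939 s.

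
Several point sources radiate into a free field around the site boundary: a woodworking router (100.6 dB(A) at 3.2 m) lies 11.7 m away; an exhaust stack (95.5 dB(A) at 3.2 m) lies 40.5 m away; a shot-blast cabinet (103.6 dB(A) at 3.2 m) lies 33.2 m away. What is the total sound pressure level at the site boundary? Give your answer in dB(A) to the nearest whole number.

Apply inverse-square spreading to bring every level to the receiver, then sum 10^(L/10).
woodworking router: 100.6 − 20·log₁₀(11.7/3.2) = 100.6 − 11.26 = 89.34 dB(A).
exhaust stack: 95.5 − 20·log₁₀(40.5/3.2) = 95.5 − 22.05 = 73.45 dB(A).
shot-blast cabinet: 103.6 − 20·log₁₀(33.2/3.2) = 103.6 − 20.32 = 83.28 dB(A).
Σ 10^(L/10) = 1.094e+09 → L_total = 10·log₁₀(1.094e+09) = 90.39 dB(A).

90 dB(A)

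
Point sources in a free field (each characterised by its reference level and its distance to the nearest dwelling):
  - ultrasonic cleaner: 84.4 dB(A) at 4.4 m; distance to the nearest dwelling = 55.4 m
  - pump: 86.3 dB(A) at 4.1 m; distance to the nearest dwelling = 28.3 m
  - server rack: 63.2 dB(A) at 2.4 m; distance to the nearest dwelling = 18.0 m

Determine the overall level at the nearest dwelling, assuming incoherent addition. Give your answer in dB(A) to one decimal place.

Propagate each source to the receiver with L = L_ref − 20·log₁₀(r/r_ref), then add intensities.
ultrasonic cleaner: 84.4 − 20·log₁₀(55.4/4.4) = 84.4 − 22.00 = 62.40 dB(A).
pump: 86.3 − 20·log₁₀(28.3/4.1) = 86.3 − 16.78 = 69.52 dB(A).
server rack: 63.2 − 20·log₁₀(18.0/2.4) = 63.2 − 17.50 = 45.70 dB(A).
Σ 10^(L/10) = 1.073e+07 → L_total = 10·log₁₀(1.073e+07) = 70.31 dB(A).

70.3 dB(A)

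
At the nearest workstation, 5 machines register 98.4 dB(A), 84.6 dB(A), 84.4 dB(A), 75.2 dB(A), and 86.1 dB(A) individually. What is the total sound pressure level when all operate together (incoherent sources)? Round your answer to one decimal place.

99.0 dB(A)

For uncorrelated sources the intensities add, so convert each level to linear form, sum, and take 10·log₁₀ of the total.
Σ 10^(L/10) = 10^(98.4/10) + 10^(84.6/10) + 10^(84.4/10) + 10^(75.2/10) + 10^(86.1/10) = 7.923e+09.
L_total = 10·log₁₀(7.923e+09) = 98.99 dB(A).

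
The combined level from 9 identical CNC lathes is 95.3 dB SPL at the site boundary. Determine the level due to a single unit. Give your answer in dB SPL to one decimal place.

85.8 dB SPL

9 equal contributions raise the level by 10·log₁₀ 9 = 9.542 dB, so each unit alone gives 95.3 − 9.542.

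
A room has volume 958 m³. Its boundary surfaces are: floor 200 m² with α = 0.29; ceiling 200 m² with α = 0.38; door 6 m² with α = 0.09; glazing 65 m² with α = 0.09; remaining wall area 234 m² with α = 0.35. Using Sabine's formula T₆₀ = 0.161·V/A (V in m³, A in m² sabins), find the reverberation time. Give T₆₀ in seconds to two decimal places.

A = Σ Sᵢαᵢ = 200·0.29 + 200·0.38 + 6·0.09 + 65·0.09 + 234·0.35 = 222.29 m².
T₆₀ = 0.161·V/A = 0.161·958/222.29 = 0.694 s.

0.69 s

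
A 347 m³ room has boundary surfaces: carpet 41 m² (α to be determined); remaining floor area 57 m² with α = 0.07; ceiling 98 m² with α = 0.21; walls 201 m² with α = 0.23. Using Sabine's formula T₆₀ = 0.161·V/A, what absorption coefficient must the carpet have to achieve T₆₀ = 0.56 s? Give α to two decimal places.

0.71

From T₆₀ = 0.161·V/A, the target T₆₀ = 0.56 s needs A = 0.161·347/0.56 = 99.76 m².
Absorption from the other surfaces = 57·0.07 + 98·0.21 + 201·0.23 = 70.80 m², so the carpet must supply 28.96 m² over 41 m².
α = 28.96/41 = 0.706.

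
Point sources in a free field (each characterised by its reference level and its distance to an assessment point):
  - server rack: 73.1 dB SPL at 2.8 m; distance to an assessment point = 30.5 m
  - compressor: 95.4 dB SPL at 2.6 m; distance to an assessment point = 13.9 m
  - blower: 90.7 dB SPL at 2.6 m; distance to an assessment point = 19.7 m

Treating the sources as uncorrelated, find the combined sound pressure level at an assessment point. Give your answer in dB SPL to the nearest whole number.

82 dB SPL

Apply inverse-square spreading to bring every level to the receiver, then sum 10^(L/10).
server rack: 73.1 − 20·log₁₀(30.5/2.8) = 73.1 − 20.74 = 52.36 dB SPL.
compressor: 95.4 − 20·log₁₀(13.9/2.6) = 95.4 − 14.56 = 80.84 dB SPL.
blower: 90.7 − 20·log₁₀(19.7/2.6) = 90.7 − 17.59 = 73.11 dB SPL.
Σ 10^(L/10) = 1.420e+08 → L_total = 10·log₁₀(1.420e+08) = 81.52 dB SPL.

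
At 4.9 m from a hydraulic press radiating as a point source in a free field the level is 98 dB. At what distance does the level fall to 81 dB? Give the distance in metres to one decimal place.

For a point source L₁ − L₂ = 20·log₁₀(r₂/r₁), so r₂ = r₁·10^((L₁−L₂)/20).
r₂ = 4.9·10^((98−81)/20) = 4.9·10^(17.0/20) = 34.69 m.

34.7 m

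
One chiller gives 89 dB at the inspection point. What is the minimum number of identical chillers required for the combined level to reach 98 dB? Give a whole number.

8

N identical sources give L₁ + 10·log₁₀ N, so require 10·log₁₀ N ≥ 98 − 89 = 9.0 dB.
N ≥ 10^(9.0/10) = 7.943, so N = 8.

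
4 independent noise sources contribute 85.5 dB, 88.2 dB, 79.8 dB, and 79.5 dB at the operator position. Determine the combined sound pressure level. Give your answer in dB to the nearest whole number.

Incoherent sources combine by intensity addition: L_total = 10·log₁₀(Σ 10^(L_i/10)).
Σ 10^(L/10) = 10^(85.5/10) + 10^(88.2/10) + 10^(79.8/10) + 10^(79.5/10) = 1.200e+09.
L_total = 10·log₁₀(1.200e+09) = 90.79 dB.

91 dB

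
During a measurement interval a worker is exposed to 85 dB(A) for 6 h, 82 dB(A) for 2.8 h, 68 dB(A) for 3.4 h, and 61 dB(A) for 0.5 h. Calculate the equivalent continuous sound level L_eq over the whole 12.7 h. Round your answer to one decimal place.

The energy average is taken in the linear domain: L_eq = 10·log₁₀[(Σ tᵢ·10^(Lᵢ/10))/T], T = 12.7 h.
Σ tᵢ·10^(Lᵢ/10) = 6·10^(85/10) + 2.8·10^(82/10) + 3.4·10^(68/10) + 0.5·10^(61/10) = 2.363e+09.
L_eq = 10·log₁₀(2.363e+09/12.7) = 82.70 dB(A).

82.7 dB(A)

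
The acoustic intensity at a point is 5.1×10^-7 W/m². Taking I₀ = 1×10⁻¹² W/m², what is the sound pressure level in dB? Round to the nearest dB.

57 dB

L = 10·log₁₀(I/I₀) = 10·log₁₀(5.1×10^-7/10⁻¹²) = 10·log₁₀(5.1×10^5).
L = 10·(0.7076 + 5) = 57.08 dB.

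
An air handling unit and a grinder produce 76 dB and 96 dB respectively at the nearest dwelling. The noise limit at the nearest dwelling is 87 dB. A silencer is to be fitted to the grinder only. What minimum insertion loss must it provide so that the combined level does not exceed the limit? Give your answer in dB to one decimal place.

Fixed contribution from the other source: Σ 10^(L/10) = 10^(76/10) = 3.981e+07 (76.00 dB).
To meet 87 dB overall, the treated grinder may contribute at most 10^(87/10) − 3.981e+07 = 4.614e+08, i.e. 86.64 dB.
Required insertion loss = 96 − 86.64 = 9.36 dB.

9.4 dB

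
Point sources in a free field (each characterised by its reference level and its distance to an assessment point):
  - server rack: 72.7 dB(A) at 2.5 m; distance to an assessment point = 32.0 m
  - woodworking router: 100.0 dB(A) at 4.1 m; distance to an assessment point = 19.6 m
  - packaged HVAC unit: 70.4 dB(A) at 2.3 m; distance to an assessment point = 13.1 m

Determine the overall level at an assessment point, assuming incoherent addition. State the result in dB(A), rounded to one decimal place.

86.4 dB(A)

First find each source's level at the receiver (point-source: −20·log₁₀(r/r_ref)), then combine on an intensity basis.
server rack: 72.7 − 20·log₁₀(32.0/2.5) = 72.7 − 22.14 = 50.56 dB(A).
woodworking router: 100.0 − 20·log₁₀(19.6/4.1) = 100.0 − 13.59 = 86.41 dB(A).
packaged HVAC unit: 70.4 − 20·log₁₀(13.1/2.3) = 70.4 − 15.11 = 55.29 dB(A).
Σ 10^(L/10) = 4.380e+08 → L_total = 10·log₁₀(4.380e+08) = 86.42 dB(A).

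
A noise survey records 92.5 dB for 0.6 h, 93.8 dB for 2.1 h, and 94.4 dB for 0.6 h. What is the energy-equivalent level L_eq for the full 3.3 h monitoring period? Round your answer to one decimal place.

93.7 dB

L_eq = 10·log₁₀[(1/T)·Σ tᵢ·10^(Lᵢ/10)] with T = 3.3 h.
Σ tᵢ·10^(Lᵢ/10) = 0.6·10^(92.5/10) + 2.1·10^(93.8/10) + 0.6·10^(94.4/10) = 7.757e+09.
L_eq = 10·log₁₀(7.757e+09/3.3) = 93.71 dB.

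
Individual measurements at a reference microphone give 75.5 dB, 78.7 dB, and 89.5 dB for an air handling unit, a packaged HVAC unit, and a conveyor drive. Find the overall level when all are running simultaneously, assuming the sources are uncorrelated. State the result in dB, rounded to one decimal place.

For uncorrelated sources the intensities add, so convert each level to linear form, sum, and take 10·log₁₀ of the total.
Σ 10^(L/10) = 10^(75.5/10) + 10^(78.7/10) + 10^(89.5/10) = 1.001e+09.
L_total = 10·log₁₀(1.001e+09) = 90.00 dB.

90.0 dB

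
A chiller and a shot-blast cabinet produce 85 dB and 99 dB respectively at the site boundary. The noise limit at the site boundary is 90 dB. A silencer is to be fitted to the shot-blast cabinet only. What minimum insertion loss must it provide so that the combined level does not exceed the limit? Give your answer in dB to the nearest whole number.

Fixed contribution from the other source: Σ 10^(L/10) = 10^(85/10) = 3.162e+08 (85.00 dB).
To meet 90 dB overall, the treated shot-blast cabinet may contribute at most 10^(90/10) − 3.162e+08 = 6.838e+08, i.e. 88.35 dB.
Required insertion loss = 99 − 88.35 = 10.65 dB.

11 dB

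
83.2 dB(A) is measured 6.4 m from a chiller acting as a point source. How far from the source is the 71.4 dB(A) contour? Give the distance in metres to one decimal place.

24.9 m

The 11.8 dB drop corresponds to a distance ratio of 10^(11.8/20) for a point source.
r₂ = 6.4·10^((83.2−71.4)/20) = 6.4·10^(11.8/20) = 24.90 m.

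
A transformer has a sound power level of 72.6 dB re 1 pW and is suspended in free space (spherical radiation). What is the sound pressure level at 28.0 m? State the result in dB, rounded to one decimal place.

L_p = L_w − 10·log₁₀(4π·r²) with r = 28.0 m.
4π·r² = 9852 m², 10·log₁₀ of that is 39.935 dB.
L_p = 72.6 − 39.935 = 32.66 dB.

32.7 dB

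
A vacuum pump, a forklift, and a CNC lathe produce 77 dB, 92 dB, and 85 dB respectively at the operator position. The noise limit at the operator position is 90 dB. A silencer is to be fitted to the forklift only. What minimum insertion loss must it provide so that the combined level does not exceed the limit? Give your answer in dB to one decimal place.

4.0 dB

Everything except the forklift sums to 10^(77/10) + 10^(85/10) = 3.663e+08 in linear terms, 85.64 dB.
The limit corresponds to 10^(90/10) = 1.000e+09; subtracting the fixed part leaves 6.337e+08 for the forklift, i.e. 88.02 dB.
So the forklift must be reduced from 92 to 88.02 dB: IL = 3.98 dB.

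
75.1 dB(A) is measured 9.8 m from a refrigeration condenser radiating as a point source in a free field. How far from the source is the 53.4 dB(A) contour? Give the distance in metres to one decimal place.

119.2 m

The 21.7 dB drop corresponds to a distance ratio of 10^(21.7/20) for a point source.
r₂ = 9.8·10^((75.1−53.4)/20) = 9.8·10^(21.7/20) = 119.19 m.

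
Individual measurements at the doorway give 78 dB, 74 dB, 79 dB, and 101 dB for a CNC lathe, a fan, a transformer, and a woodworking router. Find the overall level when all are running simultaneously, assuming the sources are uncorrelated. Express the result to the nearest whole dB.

For uncorrelated sources the intensities add, so convert each level to linear form, sum, and take 10·log₁₀ of the total.
Σ 10^(L/10) = 10^(78/10) + 10^(74/10) + 10^(79/10) + 10^(101/10) = 1.276e+10.
L_total = 10·log₁₀(1.276e+10) = 101.06 dB.

101 dB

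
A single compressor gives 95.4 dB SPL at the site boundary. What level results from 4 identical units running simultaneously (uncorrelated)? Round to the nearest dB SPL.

L_total = L₁ + 10·log₁₀ N for N identical incoherent sources.
L_total = 95.4 + 10·log₁₀(4) = 95.4 + 6.021 = 101.42 dB SPL.

101 dB SPL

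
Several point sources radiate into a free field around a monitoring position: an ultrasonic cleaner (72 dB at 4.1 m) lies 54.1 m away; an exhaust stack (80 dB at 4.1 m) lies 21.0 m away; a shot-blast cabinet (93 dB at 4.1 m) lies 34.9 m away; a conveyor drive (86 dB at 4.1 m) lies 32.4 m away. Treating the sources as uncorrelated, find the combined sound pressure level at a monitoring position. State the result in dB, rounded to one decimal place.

Apply inverse-square spreading to bring every level to the receiver, then sum 10^(L/10).
ultrasonic cleaner: 72 − 20·log₁₀(54.1/4.1) = 72 − 22.41 = 49.59 dB.
exhaust stack: 80 − 20·log₁₀(21.0/4.1) = 80 − 14.19 = 65.81 dB.
shot-blast cabinet: 93 − 20·log₁₀(34.9/4.1) = 93 − 18.60 = 74.40 dB.
conveyor drive: 86 − 20·log₁₀(32.4/4.1) = 86 − 17.96 = 68.04 dB.
Σ 10^(L/10) = 3.781e+07 → L_total = 10·log₁₀(3.781e+07) = 75.78 dB.

75.8 dB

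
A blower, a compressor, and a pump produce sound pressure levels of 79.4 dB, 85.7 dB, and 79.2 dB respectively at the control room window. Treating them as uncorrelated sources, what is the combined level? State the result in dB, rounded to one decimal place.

Incoherent sources combine by intensity addition: L_total = 10·log₁₀(Σ 10^(L_i/10)).
Σ 10^(L/10) = 10^(79.4/10) + 10^(85.7/10) + 10^(79.2/10) = 5.418e+08.
L_total = 10·log₁₀(5.418e+08) = 87.34 dB.

87.3 dB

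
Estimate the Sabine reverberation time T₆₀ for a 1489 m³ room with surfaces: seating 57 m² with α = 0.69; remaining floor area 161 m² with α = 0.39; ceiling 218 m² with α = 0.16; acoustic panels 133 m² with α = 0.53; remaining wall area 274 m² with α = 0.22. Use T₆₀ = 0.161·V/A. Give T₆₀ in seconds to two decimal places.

0.90 s

Total absorption A = 57·0.69 + 161·0.39 + 218·0.16 + 133·0.53 + 274·0.22 = 267.77 m² sabins.
T₆₀ = 0.161 × 1489 / 267.77 = 0.895 s.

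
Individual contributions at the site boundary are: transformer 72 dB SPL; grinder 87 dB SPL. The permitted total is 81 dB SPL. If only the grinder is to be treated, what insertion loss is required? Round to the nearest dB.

7 dB

Fixed contribution from the other source: Σ 10^(L/10) = 10^(72/10) = 1.585e+07 (72.00 dB SPL).
The limit corresponds to 10^(81/10) = 1.259e+08; subtracting the fixed part leaves 1.100e+08 for the grinder, i.e. 80.42 dB SPL.
Required insertion loss = 87 − 80.42 = 6.58 dB.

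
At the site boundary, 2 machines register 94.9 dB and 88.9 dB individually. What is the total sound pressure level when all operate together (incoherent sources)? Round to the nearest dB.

96 dB

Incoherent sources combine by intensity addition: L_total = 10·log₁₀(Σ 10^(L_i/10)).
Σ 10^(L/10) = 10^(94.9/10) + 10^(88.9/10) = 3.867e+09.
L_total = 10·log₁₀(3.867e+09) = 95.87 dB.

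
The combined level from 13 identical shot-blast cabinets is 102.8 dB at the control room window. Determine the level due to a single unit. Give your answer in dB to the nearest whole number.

92 dB

13 equal contributions raise the level by 10·log₁₀ 13 = 11.139 dB, so each unit alone gives 102.8 − 11.139.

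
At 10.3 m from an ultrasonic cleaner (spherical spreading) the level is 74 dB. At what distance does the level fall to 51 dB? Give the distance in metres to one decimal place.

145.5 m

The 23.0 dB drop corresponds to a distance ratio of 10^(23.0/20) for a point source.
r₂ = 10.3·10^((74−51)/20) = 10.3·10^(23.0/20) = 145.49 m.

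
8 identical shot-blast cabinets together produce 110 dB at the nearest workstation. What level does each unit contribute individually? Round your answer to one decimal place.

8 equal contributions raise the level by 10·log₁₀ 8 = 9.031 dB, so each unit alone gives 110 − 9.031.

101.0 dB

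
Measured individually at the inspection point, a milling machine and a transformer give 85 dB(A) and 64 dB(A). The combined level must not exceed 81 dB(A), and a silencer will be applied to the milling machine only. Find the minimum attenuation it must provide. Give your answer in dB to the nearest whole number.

4 dB

Everything except the milling machine sums to 10^(64/10) = 2.512e+06 in linear terms, 64.00 dB(A).
The limit corresponds to 10^(81/10) = 1.259e+08; subtracting the fixed part leaves 1.234e+08 for the milling machine, i.e. 80.91 dB(A).
Required insertion loss = 85 − 80.91 = 4.09 dB.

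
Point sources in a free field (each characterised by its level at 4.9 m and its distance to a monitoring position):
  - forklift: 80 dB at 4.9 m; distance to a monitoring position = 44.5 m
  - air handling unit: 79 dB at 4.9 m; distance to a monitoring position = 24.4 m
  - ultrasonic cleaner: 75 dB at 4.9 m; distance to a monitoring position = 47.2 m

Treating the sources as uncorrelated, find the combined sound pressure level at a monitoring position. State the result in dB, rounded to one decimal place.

66.8 dB

Apply inverse-square spreading to bring every level to the receiver, then sum 10^(L/10).
forklift: 80 − 20·log₁₀(44.5/4.9) = 80 − 19.16 = 60.84 dB.
air handling unit: 79 − 20·log₁₀(24.4/4.9) = 79 − 13.94 = 65.06 dB.
ultrasonic cleaner: 75 − 20·log₁₀(47.2/4.9) = 75 − 19.67 = 55.33 dB.
Σ 10^(L/10) = 4.757e+06 → L_total = 10·log₁₀(4.757e+06) = 66.77 dB.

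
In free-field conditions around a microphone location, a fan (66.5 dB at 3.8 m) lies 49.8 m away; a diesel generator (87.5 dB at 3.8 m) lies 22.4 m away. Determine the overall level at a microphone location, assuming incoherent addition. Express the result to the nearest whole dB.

First find each source's level at the receiver (point-source: −20·log₁₀(r/r_ref)), then combine on an intensity basis.
fan: 66.5 − 20·log₁₀(49.8/3.8) = 66.5 − 22.35 = 44.15 dB.
diesel generator: 87.5 − 20·log₁₀(22.4/3.8) = 87.5 − 15.41 = 72.09 dB.
Σ 10^(L/10) = 1.621e+07 → L_total = 10·log₁₀(1.621e+07) = 72.10 dB.

72 dB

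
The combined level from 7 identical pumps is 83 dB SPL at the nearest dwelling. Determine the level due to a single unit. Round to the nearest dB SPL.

Dividing the total intensity by 7 lowers the level by 10·log₁₀ 7 = 8.451 dB: L₁ = 83 − 8.451.

75 dB SPL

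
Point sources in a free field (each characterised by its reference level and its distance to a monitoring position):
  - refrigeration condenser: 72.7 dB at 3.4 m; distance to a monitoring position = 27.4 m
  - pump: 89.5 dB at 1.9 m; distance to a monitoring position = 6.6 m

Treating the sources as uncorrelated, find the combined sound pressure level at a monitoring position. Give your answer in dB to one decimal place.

First find each source's level at the receiver (point-source: −20·log₁₀(r/r_ref)), then combine on an intensity basis.
refrigeration condenser: 72.7 − 20·log₁₀(27.4/3.4) = 72.7 − 18.13 = 54.57 dB.
pump: 89.5 − 20·log₁₀(6.6/1.9) = 89.5 − 10.82 = 78.68 dB.
Σ 10^(L/10) = 7.415e+07 → L_total = 10·log₁₀(7.415e+07) = 78.70 dB.

78.7 dB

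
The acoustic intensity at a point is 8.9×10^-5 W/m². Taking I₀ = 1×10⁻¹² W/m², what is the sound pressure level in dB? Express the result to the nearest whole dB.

Dividing by I₀ shifts the exponent by 12: I/I₀ = 8.9×10^7.
L = 10·(0.9494 + 7) = 79.49 dB.

79 dB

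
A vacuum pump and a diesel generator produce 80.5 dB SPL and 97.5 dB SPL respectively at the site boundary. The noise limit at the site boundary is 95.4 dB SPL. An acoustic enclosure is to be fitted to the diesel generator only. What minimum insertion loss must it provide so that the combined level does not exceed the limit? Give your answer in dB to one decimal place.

Fixed contribution from the other source: Σ 10^(L/10) = 10^(80.5/10) = 1.122e+08 (80.50 dB SPL).
To meet 95.4 dB SPL overall, the treated diesel generator may contribute at most 10^(95.4/10) − 1.122e+08 = 3.355e+09, i.e. 95.26 dB SPL.
Required insertion loss = 97.5 − 95.26 = 2.24 dB.

2.2 dB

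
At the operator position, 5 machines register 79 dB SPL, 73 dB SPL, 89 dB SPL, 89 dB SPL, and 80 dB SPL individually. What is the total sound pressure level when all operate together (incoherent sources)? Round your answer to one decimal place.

For uncorrelated sources the intensities add, so convert each level to linear form, sum, and take 10·log₁₀ of the total.
Σ 10^(L/10) = 10^(79/10) + 10^(73/10) + 10^(89/10) + 10^(89/10) + 10^(80/10) = 1.788e+09.
L_total = 10·log₁₀(1.788e+09) = 92.52 dB SPL.

92.5 dB SPL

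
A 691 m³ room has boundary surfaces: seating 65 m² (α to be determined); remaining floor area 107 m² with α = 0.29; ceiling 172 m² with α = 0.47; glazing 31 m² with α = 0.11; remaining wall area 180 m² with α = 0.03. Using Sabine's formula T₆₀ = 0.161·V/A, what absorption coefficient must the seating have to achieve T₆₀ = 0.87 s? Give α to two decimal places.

0.11

Required total absorption A = 0.161·691/0.87 = 127.87 m².
Absorption from the other surfaces = 107·0.29 + 172·0.47 + 31·0.11 + 180·0.03 = 120.68 m², so the seating must supply 7.19 m² over 65 m².
α = 7.19/65 = 0.111.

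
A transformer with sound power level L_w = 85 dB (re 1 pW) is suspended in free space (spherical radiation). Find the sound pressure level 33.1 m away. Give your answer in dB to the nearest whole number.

44 dB

Free-field spherical radiation: L_p = L_w − 10·log₁₀(4π·r²), r = 33.1 m.
4π·r² = 1.377e+04 m², 10·log₁₀ of that is 41.389 dB.
L_p = 85 − 41.389 = 43.61 dB.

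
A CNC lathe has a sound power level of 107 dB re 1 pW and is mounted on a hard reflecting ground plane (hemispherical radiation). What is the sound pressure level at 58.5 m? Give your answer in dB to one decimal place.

Free-field hemispherical radiation: L_p = L_w − 10·log₁₀(2π·r²), r = 58.5 m.
2π·r² = 2.15e+04 m², 10·log₁₀ of that is 43.325 dB.
L_p = 107 − 43.325 = 63.68 dB.

63.7 dB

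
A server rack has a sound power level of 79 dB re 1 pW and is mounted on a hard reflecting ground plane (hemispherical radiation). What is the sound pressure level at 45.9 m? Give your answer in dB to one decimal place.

37.8 dB

Free-field hemispherical radiation: L_p = L_w − 10·log₁₀(2π·r²), r = 45.9 m.
2π·r² = 1.324e+04 m², 10·log₁₀ of that is 41.218 dB.
L_p = 79 − 41.218 = 37.78 dB.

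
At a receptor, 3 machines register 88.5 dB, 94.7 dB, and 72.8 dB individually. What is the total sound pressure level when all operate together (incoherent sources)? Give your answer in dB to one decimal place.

95.7 dB

For uncorrelated sources the intensities add, so convert each level to linear form, sum, and take 10·log₁₀ of the total.
Σ 10^(L/10) = 10^(88.5/10) + 10^(94.7/10) + 10^(72.8/10) = 3.678e+09.
L_total = 10·log₁₀(3.678e+09) = 95.66 dB.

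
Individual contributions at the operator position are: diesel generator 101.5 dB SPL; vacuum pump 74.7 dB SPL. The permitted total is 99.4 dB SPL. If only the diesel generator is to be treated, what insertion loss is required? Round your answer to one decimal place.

Everything except the diesel generator sums to 10^(74.7/10) = 2.951e+07 in linear terms, 74.70 dB SPL.
The limit corresponds to 10^(99.4/10) = 8.710e+09; subtracting the fixed part leaves 8.680e+09 for the diesel generator, i.e. 99.39 dB SPL.
Required insertion loss = 101.5 − 99.39 = 2.11 dB.

2.1 dB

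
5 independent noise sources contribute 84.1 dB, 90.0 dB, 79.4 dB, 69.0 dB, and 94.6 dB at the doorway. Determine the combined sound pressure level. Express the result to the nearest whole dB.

For uncorrelated sources the intensities add, so convert each level to linear form, sum, and take 10·log₁₀ of the total.
Σ 10^(L/10) = 10^(84.1/10) + 10^(90.0/10) + 10^(79.4/10) + 10^(69.0/10) + 10^(94.6/10) = 4.236e+09.
L_total = 10·log₁₀(4.236e+09) = 96.27 dB.

96 dB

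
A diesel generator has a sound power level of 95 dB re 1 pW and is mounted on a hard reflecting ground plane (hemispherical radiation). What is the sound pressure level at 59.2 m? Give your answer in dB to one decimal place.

51.6 dB

L_p = L_w − 10·log₁₀(2π·r²) with r = 59.2 m.
2π·r² = 2.202e+04 m², 10·log₁₀ of that is 43.428 dB.
L_p = 95 − 43.428 = 51.57 dB.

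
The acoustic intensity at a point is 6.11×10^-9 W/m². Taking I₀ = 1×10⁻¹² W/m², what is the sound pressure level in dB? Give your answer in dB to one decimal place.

L = 10·log₁₀(I/I₀) = 10·log₁₀(6.11×10^-9/10⁻¹²) = 10·log₁₀(6.11×10^3).
L = 10·(0.7860 + 3) = 37.86 dB.

37.9 dB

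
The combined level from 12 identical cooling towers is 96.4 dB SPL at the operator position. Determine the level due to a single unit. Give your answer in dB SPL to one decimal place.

12 equal contributions raise the level by 10·log₁₀ 12 = 10.792 dB, so each unit alone gives 96.4 − 10.792.

85.6 dB SPL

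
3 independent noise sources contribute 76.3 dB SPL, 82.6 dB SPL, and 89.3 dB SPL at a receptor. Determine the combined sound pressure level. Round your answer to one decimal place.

90.3 dB SPL

Incoherent sources combine by intensity addition: L_total = 10·log₁₀(Σ 10^(L_i/10)).
Σ 10^(L/10) = 10^(76.3/10) + 10^(82.6/10) + 10^(89.3/10) = 1.076e+09.
L_total = 10·log₁₀(1.076e+09) = 90.32 dB SPL.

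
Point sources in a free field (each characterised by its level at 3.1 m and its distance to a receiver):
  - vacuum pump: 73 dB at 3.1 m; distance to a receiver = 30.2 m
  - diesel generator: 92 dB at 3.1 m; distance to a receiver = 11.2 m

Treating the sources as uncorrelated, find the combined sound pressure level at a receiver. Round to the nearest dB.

81 dB

Apply inverse-square spreading to bring every level to the receiver, then sum 10^(L/10).
vacuum pump: 73 − 20·log₁₀(30.2/3.1) = 73 − 19.77 = 53.23 dB.
diesel generator: 92 − 20·log₁₀(11.2/3.1) = 92 − 11.16 = 80.84 dB.
Σ 10^(L/10) = 1.216e+08 → L_total = 10·log₁₀(1.216e+08) = 80.85 dB.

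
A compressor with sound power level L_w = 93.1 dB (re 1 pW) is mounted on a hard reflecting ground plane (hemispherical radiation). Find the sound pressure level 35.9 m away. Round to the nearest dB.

54 dB

L_p = L_w − 10·log₁₀(2π·r²) with r = 35.9 m.
2π·r² = 8098 m², 10·log₁₀ of that is 39.084 dB.
L_p = 93.1 − 39.084 = 54.02 dB.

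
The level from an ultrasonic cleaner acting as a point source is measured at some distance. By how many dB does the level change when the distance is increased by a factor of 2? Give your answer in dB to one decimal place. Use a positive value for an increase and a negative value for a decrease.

A point source loses 6 dB per doubling of distance; generally ΔL = −20·log₁₀(r₂/r₁).
ΔL = −20·log₁₀(2) = -6.02 dB.

-6.0 dB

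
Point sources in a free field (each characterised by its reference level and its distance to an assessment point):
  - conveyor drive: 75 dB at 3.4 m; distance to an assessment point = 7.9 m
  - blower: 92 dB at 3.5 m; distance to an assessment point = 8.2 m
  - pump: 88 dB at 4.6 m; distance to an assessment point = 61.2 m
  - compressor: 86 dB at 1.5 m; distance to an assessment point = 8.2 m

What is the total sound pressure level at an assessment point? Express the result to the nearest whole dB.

85 dB

Propagate each source to the receiver with L = L_ref − 20·log₁₀(r/r_ref), then add intensities.
conveyor drive: 75 − 20·log₁₀(7.9/3.4) = 75 − 7.32 = 67.68 dB.
blower: 92 − 20·log₁₀(8.2/3.5) = 92 − 7.39 = 84.61 dB.
pump: 88 − 20·log₁₀(61.2/4.6) = 88 − 22.48 = 65.52 dB.
compressor: 86 − 20·log₁₀(8.2/1.5) = 86 − 14.75 = 71.25 dB.
Σ 10^(L/10) = 3.115e+08 → L_total = 10·log₁₀(3.115e+08) = 84.93 dB.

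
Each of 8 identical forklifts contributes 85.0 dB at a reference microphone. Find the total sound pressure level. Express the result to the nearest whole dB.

N identical incoherent sources raise the level by 10·log₁₀ N.
L_total = 85.0 + 10·log₁₀(8) = 85.0 + 9.031 = 94.03 dB.

94 dB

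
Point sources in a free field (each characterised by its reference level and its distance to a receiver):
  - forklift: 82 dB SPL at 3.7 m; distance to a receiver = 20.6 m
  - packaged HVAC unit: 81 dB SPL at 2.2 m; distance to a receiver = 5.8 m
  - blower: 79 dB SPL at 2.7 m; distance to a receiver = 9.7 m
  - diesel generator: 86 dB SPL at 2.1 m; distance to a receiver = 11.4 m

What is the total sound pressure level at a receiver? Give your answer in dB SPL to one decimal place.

76.3 dB SPL

Propagate each source to the receiver with L = L_ref − 20·log₁₀(r/r_ref), then add intensities.
forklift: 82 − 20·log₁₀(20.6/3.7) = 82 − 14.91 = 67.09 dB SPL.
packaged HVAC unit: 81 − 20·log₁₀(5.8/2.2) = 81 − 8.42 = 72.58 dB SPL.
blower: 79 − 20·log₁₀(9.7/2.7) = 79 − 11.11 = 67.89 dB SPL.
diesel generator: 86 − 20·log₁₀(11.4/2.1) = 86 − 14.69 = 71.31 dB SPL.
Σ 10^(L/10) = 4.289e+07 → L_total = 10·log₁₀(4.289e+07) = 76.32 dB SPL.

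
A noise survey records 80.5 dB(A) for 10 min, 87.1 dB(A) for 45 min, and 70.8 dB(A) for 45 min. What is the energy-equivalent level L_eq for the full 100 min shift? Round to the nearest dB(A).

The energy average is taken in the linear domain: L_eq = 10·log₁₀[(Σ tᵢ·10^(Lᵢ/10))/T], T = 100 min.
Σ tᵢ·10^(Lᵢ/10) = 10·10^(80.5/10) + 45·10^(87.1/10) + 45·10^(70.8/10) = 2.474e+10.
L_eq = 10·log₁₀(2.474e+10/100) = 83.93 dB(A).

84 dB(A)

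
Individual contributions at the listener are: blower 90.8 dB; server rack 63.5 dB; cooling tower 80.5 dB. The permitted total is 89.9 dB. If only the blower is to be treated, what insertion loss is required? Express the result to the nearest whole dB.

1 dB

Fixed contribution from the other sources: Σ 10^(L/10) = 10^(63.5/10) + 10^(80.5/10) = 1.144e+08 (80.59 dB).
To meet 89.9 dB overall, the treated blower may contribute at most 10^(89.9/10) − 1.144e+08 = 8.628e+08, i.e. 89.36 dB.
Required insertion loss = 90.8 − 89.36 = 1.44 dB.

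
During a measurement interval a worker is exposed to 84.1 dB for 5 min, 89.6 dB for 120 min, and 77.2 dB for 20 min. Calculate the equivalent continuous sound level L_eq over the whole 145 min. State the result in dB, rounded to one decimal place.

L_eq = 10·log₁₀[(1/T)·Σ tᵢ·10^(Lᵢ/10)] with T = 145 min.
Σ tᵢ·10^(Lᵢ/10) = 5·10^(84.1/10) + 120·10^(89.6/10) + 20·10^(77.2/10) = 1.118e+11.
L_eq = 10·log₁₀(1.118e+11/145) = 88.87 dB.

88.9 dB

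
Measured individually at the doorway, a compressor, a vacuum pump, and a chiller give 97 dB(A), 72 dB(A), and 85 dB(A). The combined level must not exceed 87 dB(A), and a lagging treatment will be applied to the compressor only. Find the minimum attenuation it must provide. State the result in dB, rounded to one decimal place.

14.7 dB

The untreated sources together contribute 10^(72/10) + 10^(85/10) = 3.321e+08, i.e. 85.21 dB(A).
To meet 87 dB(A) overall, the treated compressor may contribute at most 10^(87/10) − 3.321e+08 = 1.691e+08, i.e. 82.28 dB(A).
Required insertion loss = 97 − 82.28 = 14.72 dB.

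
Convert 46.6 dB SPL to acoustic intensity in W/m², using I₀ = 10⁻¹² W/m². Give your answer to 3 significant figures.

I = I₀·10^(L/10) = 10⁻¹² × 10^(46.6/10) = 10^(-7.340).

4.57e-08 W/m²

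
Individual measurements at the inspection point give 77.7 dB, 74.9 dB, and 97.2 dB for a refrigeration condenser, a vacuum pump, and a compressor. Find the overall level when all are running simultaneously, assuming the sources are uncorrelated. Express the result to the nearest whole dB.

97 dB

Incoherent sources combine by intensity addition: L_total = 10·log₁₀(Σ 10^(L_i/10)).
Σ 10^(L/10) = 10^(77.7/10) + 10^(74.9/10) + 10^(97.2/10) = 5.338e+09.
L_total = 10·log₁₀(5.338e+09) = 97.27 dB.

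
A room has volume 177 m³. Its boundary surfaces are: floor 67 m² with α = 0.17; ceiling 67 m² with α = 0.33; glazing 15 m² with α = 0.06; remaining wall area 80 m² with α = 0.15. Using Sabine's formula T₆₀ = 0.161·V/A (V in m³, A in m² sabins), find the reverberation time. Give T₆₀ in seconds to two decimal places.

0.61 s

Summing Sᵢαᵢ: 67·0.17 + 67·0.33 + 15·0.06 + 80·0.15 = 46.40 m².
T₆₀ = 0.161 × 177 / 46.40 = 0.614 s.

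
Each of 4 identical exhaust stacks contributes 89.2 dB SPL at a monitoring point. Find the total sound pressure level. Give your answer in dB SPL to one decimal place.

L_total = L₁ + 10·log₁₀ N for N identical incoherent sources.
L_total = 89.2 + 10·log₁₀(4) = 89.2 + 6.021 = 95.22 dB SPL.

95.2 dB SPL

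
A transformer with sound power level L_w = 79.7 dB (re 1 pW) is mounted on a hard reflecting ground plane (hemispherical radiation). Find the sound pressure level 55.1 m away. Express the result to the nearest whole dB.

37 dB

L_p = L_w − 10·log₁₀(2π·r²) with r = 55.1 m.
2π·r² = 1.908e+04 m², 10·log₁₀ of that is 42.805 dB.
L_p = 79.7 − 42.805 = 36.90 dB.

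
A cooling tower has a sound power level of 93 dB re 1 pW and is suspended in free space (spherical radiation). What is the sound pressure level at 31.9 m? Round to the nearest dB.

The power spreads over a sphere of area 4π·r², so L_p = L_w − 10·log₁₀(4π·r²).
4π·r² = 1.279e+04 m², 10·log₁₀ of that is 41.068 dB.
L_p = 93 − 41.068 = 51.93 dB.

52 dB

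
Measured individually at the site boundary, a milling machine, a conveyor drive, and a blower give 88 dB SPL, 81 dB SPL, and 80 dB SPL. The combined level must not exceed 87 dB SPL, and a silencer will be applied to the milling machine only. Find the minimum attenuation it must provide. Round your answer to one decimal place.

3.6 dB

The untreated sources together contribute 10^(81/10) + 10^(80/10) = 2.259e+08, i.e. 83.54 dB SPL.
The limit corresponds to 10^(87/10) = 5.012e+08; subtracting the fixed part leaves 2.753e+08 for the milling machine, i.e. 84.40 dB SPL.
Required insertion loss = 88 − 84.40 = 3.60 dB.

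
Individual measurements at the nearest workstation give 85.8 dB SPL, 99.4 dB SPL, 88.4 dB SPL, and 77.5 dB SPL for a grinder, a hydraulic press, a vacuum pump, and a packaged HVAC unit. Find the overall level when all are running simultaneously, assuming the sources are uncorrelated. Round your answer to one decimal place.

99.9 dB SPL

For uncorrelated sources the intensities add, so convert each level to linear form, sum, and take 10·log₁₀ of the total.
Σ 10^(L/10) = 10^(85.8/10) + 10^(99.4/10) + 10^(88.4/10) + 10^(77.5/10) = 9.838e+09.
L_total = 10·log₁₀(9.838e+09) = 99.93 dB SPL.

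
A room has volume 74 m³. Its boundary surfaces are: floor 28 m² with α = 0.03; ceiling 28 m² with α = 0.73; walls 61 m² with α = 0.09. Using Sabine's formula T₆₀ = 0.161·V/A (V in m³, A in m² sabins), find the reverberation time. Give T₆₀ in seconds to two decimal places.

Total absorption A = 28·0.03 + 28·0.73 + 61·0.09 = 26.77 m² sabins.
T₆₀ = 0.161 × 74 / 26.77 = 0.445 s.

0.45 s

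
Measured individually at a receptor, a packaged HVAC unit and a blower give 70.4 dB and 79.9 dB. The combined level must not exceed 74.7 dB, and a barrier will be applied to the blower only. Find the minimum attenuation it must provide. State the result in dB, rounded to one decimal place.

Everything except the blower sums to 10^(70.4/10) = 1.096e+07 in linear terms, 70.40 dB.
The limit corresponds to 10^(74.7/10) = 2.951e+07; subtracting the fixed part leaves 1.855e+07 for the blower, i.e. 72.68 dB.
So the blower must be reduced from 79.9 to 72.68 dB: IL = 7.22 dB.

7.2 dB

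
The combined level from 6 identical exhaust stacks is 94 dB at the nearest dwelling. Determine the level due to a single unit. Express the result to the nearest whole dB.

6 equal contributions raise the level by 10·log₁₀ 6 = 7.782 dB, so each unit alone gives 94 − 7.782.

86 dB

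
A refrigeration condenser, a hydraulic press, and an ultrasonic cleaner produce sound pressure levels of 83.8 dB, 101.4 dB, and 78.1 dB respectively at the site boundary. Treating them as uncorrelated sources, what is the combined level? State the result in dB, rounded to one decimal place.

Incoherent sources combine by intensity addition: L_total = 10·log₁₀(Σ 10^(L_i/10)).
Σ 10^(L/10) = 10^(83.8/10) + 10^(101.4/10) + 10^(78.1/10) = 1.411e+10.
L_total = 10·log₁₀(1.411e+10) = 101.49 dB.

101.5 dB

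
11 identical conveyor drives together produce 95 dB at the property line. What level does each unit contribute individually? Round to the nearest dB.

85 dB

Dividing the total intensity by 11 lowers the level by 10·log₁₀ 11 = 10.414 dB: L₁ = 95 − 10.414.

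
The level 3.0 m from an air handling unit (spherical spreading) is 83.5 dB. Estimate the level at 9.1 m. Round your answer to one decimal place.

Point-source attenuation: ΔL = 20·log₁₀(r₂/r₁) = 20·log₁₀(9.1/3.0) = 9.638 dB.
L₂ = 83.5 − 20·log₁₀(9.1/3.0) = 83.5 − 9.638 = 73.86 dB.

73.9 dB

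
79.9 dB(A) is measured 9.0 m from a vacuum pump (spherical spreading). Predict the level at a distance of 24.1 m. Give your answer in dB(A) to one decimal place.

71.3 dB(A)

Spherical spreading from a point source gives a 20·log₁₀(r₂/r₁) drop.
L₂ = 79.9 − 20·log₁₀(24.1/9.0) = 79.9 − 8.555 = 71.34 dB(A).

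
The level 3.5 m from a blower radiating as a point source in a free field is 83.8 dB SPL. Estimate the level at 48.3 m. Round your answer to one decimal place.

61.0 dB SPL

For a point source, L₂ = L₁ − 20·log₁₀(r₂/r₁).
L₂ = 83.8 − 20·log₁₀(48.3/3.5) = 83.8 − 22.798 = 61.00 dB SPL.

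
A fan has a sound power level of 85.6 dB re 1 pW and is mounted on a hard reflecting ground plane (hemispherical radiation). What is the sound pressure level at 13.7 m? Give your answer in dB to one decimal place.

54.9 dB

Free-field hemispherical radiation: L_p = L_w − 10·log₁₀(2π·r²), r = 13.7 m.
2π·r² = 1179 m², 10·log₁₀ of that is 30.716 dB.
L_p = 85.6 − 30.716 = 54.88 dB.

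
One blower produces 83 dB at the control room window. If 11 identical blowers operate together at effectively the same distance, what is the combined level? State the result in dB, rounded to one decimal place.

93.4 dB

With 11 equal, uncorrelated contributions the intensity is 11× that of one unit, giving a rise of 10·log₁₀ 11.
L_total = 83 + 10·log₁₀(11) = 83 + 10.414 = 93.41 dB.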